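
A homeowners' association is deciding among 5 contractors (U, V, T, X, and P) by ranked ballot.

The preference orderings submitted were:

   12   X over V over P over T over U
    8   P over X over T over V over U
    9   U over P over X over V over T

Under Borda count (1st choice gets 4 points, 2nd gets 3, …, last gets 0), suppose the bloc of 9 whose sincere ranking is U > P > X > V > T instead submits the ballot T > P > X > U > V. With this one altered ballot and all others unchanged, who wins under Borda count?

X

Borda totals with the altered ballot: U 9, V 44, T 64, X 90, P 83.
The winner is unchanged: still X.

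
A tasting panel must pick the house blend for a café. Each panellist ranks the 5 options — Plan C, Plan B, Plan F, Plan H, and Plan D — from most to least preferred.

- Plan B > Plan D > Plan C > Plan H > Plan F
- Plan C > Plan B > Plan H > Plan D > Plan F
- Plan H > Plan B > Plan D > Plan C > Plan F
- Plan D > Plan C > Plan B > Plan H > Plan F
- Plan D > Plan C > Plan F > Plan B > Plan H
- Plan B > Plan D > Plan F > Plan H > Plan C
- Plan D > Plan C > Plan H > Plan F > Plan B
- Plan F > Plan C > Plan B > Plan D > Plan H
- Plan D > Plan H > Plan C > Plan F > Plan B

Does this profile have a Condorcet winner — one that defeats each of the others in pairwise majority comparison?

Head-to-head results (9 voters total):
Plan C vs Plan B: Plan C wins 6–3.
Plan C vs Plan F: Plan C wins 7–2.
Plan C vs Plan H: Plan C wins 6–3.
Plan C vs Plan D: Plan D wins 7–2.
Plan B vs Plan F: Plan B wins 5–4.
Plan B vs Plan H: Plan B wins 6–3.
Plan B vs Plan D: Plan B wins 5–4.
Plan F vs Plan H: Plan H wins 6–3.
Plan F vs Plan D: Plan D wins 8–1.
Plan H vs Plan D: Plan D wins 7–2.
No candidate beats all others: Plan C beats Plan B beats Plan D beats Plan C, a majority cycle.

No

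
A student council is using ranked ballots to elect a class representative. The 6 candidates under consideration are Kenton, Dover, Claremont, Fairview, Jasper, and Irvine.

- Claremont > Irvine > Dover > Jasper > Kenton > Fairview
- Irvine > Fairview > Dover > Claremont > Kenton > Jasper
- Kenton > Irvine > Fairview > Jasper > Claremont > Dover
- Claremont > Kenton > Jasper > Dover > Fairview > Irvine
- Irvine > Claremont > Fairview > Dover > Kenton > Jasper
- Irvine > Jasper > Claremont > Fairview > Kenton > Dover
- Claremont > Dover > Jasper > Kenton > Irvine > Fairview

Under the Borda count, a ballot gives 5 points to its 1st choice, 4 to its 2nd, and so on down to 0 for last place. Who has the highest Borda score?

Borda scores:
  Kenton: 1 + 1 + 5 + 4 + 1 + 1 + 2 = 15
  Dover: 3 + 3 + 0 + 2 + 2 + 0 + 4 = 14
  Claremont: 5 + 2 + 1 + 5 + 4 + 3 + 5 = 25
  Fairview: 0 + 4 + 3 + 1 + 3 + 2 + 0 = 13
  Jasper: 2 + 0 + 2 + 3 + 0 + 4 + 3 = 14
  Irvine: 4 + 5 + 4 + 0 + 5 + 5 + 1 = 24
Claremont has the highest total.

Claremont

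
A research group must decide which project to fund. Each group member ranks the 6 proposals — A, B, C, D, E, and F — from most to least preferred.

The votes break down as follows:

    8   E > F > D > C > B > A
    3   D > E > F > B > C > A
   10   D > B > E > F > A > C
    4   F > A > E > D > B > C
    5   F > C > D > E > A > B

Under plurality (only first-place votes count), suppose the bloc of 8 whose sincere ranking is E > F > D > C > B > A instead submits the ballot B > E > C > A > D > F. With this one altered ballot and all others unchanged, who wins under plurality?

D

First-place totals with the altered ballot: A 0, B 8, C 0, D 13, E 0, F 9.
The winner is unchanged: still D.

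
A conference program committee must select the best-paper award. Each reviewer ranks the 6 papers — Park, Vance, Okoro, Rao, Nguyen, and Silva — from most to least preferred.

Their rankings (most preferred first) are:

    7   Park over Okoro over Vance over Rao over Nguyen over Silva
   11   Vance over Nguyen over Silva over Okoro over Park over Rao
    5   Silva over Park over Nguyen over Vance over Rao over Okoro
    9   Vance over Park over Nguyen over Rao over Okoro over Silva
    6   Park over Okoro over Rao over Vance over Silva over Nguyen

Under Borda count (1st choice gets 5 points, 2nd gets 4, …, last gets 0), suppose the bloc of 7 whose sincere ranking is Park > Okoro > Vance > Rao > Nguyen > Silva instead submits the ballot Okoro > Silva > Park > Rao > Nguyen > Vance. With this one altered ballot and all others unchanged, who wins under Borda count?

Borda totals with the altered ballot: Park 118, Vance 122, Okoro 90, Rao 55, Nguyen 93, Silva 92.
The winner is unchanged: still Vance.

Vance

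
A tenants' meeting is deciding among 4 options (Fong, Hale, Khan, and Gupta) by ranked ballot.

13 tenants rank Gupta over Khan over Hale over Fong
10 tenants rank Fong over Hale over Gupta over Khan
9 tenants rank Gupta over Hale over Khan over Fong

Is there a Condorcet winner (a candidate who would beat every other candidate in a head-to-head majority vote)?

Yes

Head-to-head results (32 voters total):
Fong vs Hale: Hale wins 22–10.
Fong vs Khan: Khan wins 22–10.
Fong vs Gupta: Gupta wins 22–10.
Hale vs Khan: Hale wins 19–13.
Hale vs Gupta: Gupta wins 22–10.
Khan vs Gupta: Gupta wins 32–0.
Gupta beats each rival — Fong (22–10), Hale (22–10), Khan (32–0) — so Gupta is the Condorcet winner.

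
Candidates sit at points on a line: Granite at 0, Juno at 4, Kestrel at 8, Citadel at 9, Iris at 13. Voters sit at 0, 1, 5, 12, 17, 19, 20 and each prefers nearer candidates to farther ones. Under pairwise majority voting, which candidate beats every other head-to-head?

With single-peaked preferences on a line, the Condorcet winner is the candidate closest to the median voter.
The median voter (position 12) is closest to Iris at 13.
Check: Iris vs Kestrel — voters closer to Iris: 4 of 7.

Iris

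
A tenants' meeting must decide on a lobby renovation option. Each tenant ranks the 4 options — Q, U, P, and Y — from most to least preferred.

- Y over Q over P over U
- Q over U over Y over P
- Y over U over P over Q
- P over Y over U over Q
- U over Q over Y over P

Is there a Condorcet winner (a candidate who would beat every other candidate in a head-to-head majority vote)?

Head-to-head results (5 voters total):
Q vs U: U wins 3–2.
Q vs P: Q wins 3–2.
Q vs Y: Y wins 3–2.
U vs P: U wins 3–2.
U vs Y: Y wins 3–2.
P vs Y: Y wins 4–1.
Y beats each rival — Q (3–2), U (3–2), P (4–1) — so Y is the Condorcet winner.

Yes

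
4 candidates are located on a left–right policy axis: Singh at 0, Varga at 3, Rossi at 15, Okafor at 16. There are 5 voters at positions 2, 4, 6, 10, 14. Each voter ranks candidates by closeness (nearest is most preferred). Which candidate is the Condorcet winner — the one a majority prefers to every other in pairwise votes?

Varga

With single-peaked preferences on a line, the Condorcet winner is the candidate closest to the median voter.
The median voter (position 6) is closest to Varga at 3.
Check: Varga vs Singh — voters closer to Varga: 5 of 5.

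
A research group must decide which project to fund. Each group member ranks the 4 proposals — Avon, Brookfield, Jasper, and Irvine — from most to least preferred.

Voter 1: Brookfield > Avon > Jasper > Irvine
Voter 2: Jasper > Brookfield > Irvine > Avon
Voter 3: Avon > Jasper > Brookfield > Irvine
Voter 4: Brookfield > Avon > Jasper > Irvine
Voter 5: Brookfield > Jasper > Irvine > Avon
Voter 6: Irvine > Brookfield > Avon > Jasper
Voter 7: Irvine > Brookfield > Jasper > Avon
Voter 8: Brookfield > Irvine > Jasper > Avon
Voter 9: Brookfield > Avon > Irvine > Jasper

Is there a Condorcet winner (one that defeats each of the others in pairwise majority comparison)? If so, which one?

Brookfield

Head-to-head results (9 voters total):
Avon vs Brookfield: Brookfield wins 8–1.
Avon vs Jasper: Avon wins 5–4.
Avon vs Irvine: Irvine wins 5–4.
Brookfield vs Jasper: Brookfield wins 7–2.
Brookfield vs Irvine: Brookfield wins 7–2.
Jasper vs Irvine: Jasper wins 5–4.
Brookfield beats each rival — Avon (8–1), Jasper (7–2), Irvine (7–2) — so Brookfield is the Condorcet winner.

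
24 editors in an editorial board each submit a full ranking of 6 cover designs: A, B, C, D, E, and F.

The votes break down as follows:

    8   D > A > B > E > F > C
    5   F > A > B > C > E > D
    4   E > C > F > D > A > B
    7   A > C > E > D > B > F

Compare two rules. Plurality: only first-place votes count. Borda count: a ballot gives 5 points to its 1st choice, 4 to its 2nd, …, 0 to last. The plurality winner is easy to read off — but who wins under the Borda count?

Plurality first-place counts: A 7, B 0, C 0, D 8, E 4, F 5 → D.
Borda totals: A 91, B 46, C 54, D 62, E 62, F 45 → A.

A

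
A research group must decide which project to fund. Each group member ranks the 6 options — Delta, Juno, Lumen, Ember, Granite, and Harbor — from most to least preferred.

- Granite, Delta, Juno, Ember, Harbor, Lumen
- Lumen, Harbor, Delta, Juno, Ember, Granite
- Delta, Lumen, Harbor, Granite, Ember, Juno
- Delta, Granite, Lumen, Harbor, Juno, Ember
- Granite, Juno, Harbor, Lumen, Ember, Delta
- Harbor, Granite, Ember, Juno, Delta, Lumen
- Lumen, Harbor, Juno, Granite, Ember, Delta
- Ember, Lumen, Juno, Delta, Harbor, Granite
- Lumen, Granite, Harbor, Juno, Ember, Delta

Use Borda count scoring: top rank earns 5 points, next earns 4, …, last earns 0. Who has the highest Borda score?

Borda scores:
  Delta: 4 + 3 + 5 + 5 + 0 + 1 + 0 + 2 + 0 = 20
  Juno: 3 + 2 + 0 + 1 + 4 + 2 + 3 + 3 + 2 = 20
  Lumen: 0 + 5 + 4 + 3 + 2 + 0 + 5 + 4 + 5 = 28
  Ember: 2 + 1 + 1 + 0 + 1 + 3 + 1 + 5 + 1 = 15
  Granite: 5 + 0 + 2 + 4 + 5 + 4 + 2 + 0 + 4 = 26
  Harbor: 1 + 4 + 3 + 2 + 3 + 5 + 4 + 1 + 3 = 26
Lumen has the highest total.

Lumen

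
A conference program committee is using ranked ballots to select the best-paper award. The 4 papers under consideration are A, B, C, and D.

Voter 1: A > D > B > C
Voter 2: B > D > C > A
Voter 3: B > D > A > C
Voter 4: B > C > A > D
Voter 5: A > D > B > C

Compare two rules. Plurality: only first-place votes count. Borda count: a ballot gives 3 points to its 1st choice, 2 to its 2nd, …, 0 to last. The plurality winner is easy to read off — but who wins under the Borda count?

Plurality first-place counts: A 2, B 3, C 0, D 0 → B.
Borda totals: A 8, B 11, C 3, D 8 → B.

B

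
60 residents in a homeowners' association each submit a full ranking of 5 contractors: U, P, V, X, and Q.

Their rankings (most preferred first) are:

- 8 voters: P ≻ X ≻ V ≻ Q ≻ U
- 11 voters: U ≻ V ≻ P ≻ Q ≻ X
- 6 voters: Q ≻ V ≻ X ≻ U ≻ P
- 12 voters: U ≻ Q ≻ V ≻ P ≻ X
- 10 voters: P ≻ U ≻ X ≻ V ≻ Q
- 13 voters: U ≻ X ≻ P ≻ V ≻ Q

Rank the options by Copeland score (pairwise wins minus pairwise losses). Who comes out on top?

U

Pairwise results:
  U vs P: U wins 42–18.
  U vs V: U wins 46–14.
  U vs X: U wins 46–14.
  U vs Q: U wins 46–14.
  P vs V: P wins 31–29.
  P vs X: P wins 41–19.
  P vs Q: P wins 42–18.
  V vs X: X wins 31–29.
  V vs Q: V wins 42–18.
  X vs Q: X wins 31–29.
Copeland scores (wins − losses):
  U: 4 − 0 = 4
  P: 3 − 1 = 2
  V: 1 − 3 = -2
  X: 2 − 2 = 0
  Q: 0 − 4 = -4
U has the best Copeland score.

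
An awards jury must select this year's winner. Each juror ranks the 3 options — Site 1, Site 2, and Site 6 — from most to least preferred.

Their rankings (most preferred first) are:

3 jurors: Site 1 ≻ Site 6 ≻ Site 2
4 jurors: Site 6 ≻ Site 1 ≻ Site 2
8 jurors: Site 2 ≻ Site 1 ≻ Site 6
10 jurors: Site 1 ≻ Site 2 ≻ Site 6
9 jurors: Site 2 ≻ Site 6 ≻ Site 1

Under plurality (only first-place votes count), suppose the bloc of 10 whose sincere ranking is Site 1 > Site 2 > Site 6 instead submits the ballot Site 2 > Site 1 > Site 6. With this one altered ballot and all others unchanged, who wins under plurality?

First-place totals with the altered ballot: Site 1 3, Site 2 27, Site 6 4.
The winner is unchanged: still Site 2.

Site 2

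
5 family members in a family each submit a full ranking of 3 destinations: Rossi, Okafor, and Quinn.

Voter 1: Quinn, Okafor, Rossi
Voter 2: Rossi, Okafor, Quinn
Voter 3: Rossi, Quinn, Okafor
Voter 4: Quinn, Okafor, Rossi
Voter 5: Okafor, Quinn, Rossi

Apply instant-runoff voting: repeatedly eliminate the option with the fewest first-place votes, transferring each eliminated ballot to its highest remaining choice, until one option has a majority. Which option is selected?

Round 1: Rossi 2, Quinn 2, Okafor 1. Okafor has the fewest and is eliminated.
Round 2: Quinn 3, Rossi 2. Quinn has a majority.

Quinn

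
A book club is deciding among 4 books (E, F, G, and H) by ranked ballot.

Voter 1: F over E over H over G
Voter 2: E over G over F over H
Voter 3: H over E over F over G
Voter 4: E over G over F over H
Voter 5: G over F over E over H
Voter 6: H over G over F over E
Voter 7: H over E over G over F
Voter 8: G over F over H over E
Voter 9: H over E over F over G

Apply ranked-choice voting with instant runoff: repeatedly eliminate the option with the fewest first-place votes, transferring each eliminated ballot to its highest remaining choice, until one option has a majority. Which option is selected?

Round 1: H 4, E 2, G 2, F 1. F has the fewest and is eliminated.
Round 2: H 4, E 3, G 2. G has the fewest and is eliminated.
Round 3: H 5, E 4. H has a majority.

H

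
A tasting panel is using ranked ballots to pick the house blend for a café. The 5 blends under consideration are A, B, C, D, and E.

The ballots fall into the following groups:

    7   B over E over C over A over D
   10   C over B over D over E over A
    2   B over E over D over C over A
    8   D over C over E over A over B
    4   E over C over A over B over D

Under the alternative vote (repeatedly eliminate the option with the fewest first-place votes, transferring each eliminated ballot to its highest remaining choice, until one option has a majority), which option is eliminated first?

Round 1: C 10, B 9, D 8, E 4, A 0. A has the fewest and is eliminated.
Round 2: C 10, B 9, D 8, E 4. E has the fewest and is eliminated.
Round 3: C 14, B 9, D 8. D has the fewest and is eliminated.
Round 4: C 22, B 9. C has a majority.

A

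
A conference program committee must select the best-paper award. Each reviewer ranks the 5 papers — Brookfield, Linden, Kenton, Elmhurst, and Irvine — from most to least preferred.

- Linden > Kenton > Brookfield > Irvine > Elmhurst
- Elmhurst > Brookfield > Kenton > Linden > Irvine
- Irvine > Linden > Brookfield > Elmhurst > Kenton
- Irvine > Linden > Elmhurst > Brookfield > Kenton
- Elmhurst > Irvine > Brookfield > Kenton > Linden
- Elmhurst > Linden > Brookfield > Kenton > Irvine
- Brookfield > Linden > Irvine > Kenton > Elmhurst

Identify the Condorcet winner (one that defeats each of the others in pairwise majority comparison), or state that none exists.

Head-to-head results (7 voters total):
Brookfield vs Linden: Linden wins 4–3.
Brookfield vs Kenton: Brookfield wins 6–1.
Brookfield vs Elmhurst: Elmhurst wins 4–3.
Brookfield vs Irvine: Brookfield wins 4–3.
Linden vs Kenton: Linden wins 5–2.
Linden vs Elmhurst: Linden wins 4–3.
Linden vs Irvine: Linden wins 4–3.
Kenton vs Elmhurst: Elmhurst wins 5–2.
Kenton vs Irvine: Irvine wins 4–3.
Elmhurst vs Irvine: Irvine wins 4–3.
Linden beats each rival — Brookfield (4–3), Kenton (5–2), Elmhurst (4–3), Irvine (4–3) — so Linden is the Condorcet winner.

Linden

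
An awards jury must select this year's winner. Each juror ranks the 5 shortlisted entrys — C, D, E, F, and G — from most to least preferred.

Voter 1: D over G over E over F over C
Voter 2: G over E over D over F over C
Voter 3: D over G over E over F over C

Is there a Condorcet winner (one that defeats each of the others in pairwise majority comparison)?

Head-to-head results (3 voters total):
C vs D: D wins 3–0.
C vs E: E wins 3–0.
C vs F: F wins 3–0.
C vs G: G wins 3–0.
D vs E: D wins 2–1.
D vs F: D wins 3–0.
D vs G: D wins 2–1.
E vs F: E wins 3–0.
E vs G: G wins 3–0.
F vs G: G wins 3–0.
D beats each rival — C (3–0), E (2–1), F (3–0), G (2–1) — so D is the Condorcet winner.

Yes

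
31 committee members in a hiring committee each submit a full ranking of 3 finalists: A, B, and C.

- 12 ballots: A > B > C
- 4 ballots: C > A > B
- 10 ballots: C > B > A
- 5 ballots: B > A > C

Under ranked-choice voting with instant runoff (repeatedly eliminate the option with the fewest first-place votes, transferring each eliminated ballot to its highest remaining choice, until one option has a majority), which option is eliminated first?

B

Round 1: C 14, A 12, B 5. B has the fewest and is eliminated.
Round 2: A 17, C 14. A has a majority.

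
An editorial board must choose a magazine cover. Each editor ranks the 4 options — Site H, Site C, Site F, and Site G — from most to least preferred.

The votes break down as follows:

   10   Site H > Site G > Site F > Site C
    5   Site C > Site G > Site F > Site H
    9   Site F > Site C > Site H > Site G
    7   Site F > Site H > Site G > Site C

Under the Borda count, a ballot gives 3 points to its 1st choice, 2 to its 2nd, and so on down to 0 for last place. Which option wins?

Site F

Borda scores:
  Site H: 10·3 + 5·0 + 9·1 + 7·2 = 53
  Site C: 10·0 + 5·3 + 9·2 + 7·0 = 33
  Site F: 10·1 + 5·1 + 9·3 + 7·3 = 63
  Site G: 10·2 + 5·2 + 9·0 + 7·1 = 37
Site F has the highest total.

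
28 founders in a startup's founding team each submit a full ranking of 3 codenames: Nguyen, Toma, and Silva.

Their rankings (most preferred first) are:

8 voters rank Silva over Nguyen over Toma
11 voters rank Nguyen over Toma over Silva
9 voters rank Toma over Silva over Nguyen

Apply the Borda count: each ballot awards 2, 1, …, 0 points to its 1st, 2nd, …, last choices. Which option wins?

Nguyen

Borda scores:
  Nguyen: 8·1 + 11·2 + 9·0 = 30
  Toma: 8·0 + 11·1 + 9·2 = 29
  Silva: 8·2 + 11·0 + 9·1 = 25
Nguyen has the highest total.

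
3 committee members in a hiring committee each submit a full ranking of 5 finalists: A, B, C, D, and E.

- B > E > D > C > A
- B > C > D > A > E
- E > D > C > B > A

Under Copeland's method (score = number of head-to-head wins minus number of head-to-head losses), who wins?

B

Pairwise results:
  A vs B: B wins 3–0.
  A vs C: C wins 3–0.
  A vs D: D wins 3–0.
  A vs E: E wins 2–1.
  B vs C: B wins 2–1.
  B vs D: B wins 2–1.
  B vs E: B wins 2–1.
  C vs D: D wins 2–1.
  C vs E: E wins 2–1.
  D vs E: E wins 2–1.
Copeland scores (wins − losses):
  A: 0 − 4 = -4
  B: 4 − 0 = 4
  C: 1 − 3 = -2
  D: 2 − 2 = 0
  E: 3 − 1 = 2
B has the best Copeland score.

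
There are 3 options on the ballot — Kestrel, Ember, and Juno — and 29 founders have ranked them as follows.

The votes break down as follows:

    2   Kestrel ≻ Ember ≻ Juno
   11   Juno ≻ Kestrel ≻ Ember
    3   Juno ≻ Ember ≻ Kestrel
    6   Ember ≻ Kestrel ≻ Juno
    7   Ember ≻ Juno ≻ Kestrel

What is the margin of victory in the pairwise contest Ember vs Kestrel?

3

Ballots ranking Ember above Kestrel: 3+6+7 = 16.
Ballots ranking Kestrel above Ember: 2+11 = 13.
Ember wins 16–13, a margin of 3.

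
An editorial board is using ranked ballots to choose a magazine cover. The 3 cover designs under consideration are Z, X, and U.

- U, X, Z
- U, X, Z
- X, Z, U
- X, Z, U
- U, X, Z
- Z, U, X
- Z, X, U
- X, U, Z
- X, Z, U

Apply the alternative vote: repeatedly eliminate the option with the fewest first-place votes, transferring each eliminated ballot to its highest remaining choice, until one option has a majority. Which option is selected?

Round 1: X 4, U 3, Z 2. Z has the fewest and is eliminated.
Round 2: X 5, U 4. X has a majority.

X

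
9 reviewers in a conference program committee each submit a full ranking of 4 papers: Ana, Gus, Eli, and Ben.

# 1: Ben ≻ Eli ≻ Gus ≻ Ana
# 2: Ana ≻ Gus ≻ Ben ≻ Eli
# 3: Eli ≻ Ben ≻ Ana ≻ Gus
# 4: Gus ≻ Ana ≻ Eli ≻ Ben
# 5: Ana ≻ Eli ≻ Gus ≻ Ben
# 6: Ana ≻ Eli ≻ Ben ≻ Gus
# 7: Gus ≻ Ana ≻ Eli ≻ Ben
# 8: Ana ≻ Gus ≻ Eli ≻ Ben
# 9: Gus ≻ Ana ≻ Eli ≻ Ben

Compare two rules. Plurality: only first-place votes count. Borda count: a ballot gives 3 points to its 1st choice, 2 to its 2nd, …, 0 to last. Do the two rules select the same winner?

Yes

Plurality first-place counts: Ana 4, Gus 3, Eli 1, Ben 1 → Ana.
Borda totals: Ana 19, Gus 15, Eli 13, Ben 7 → Ana.
The two rules agree on Ana.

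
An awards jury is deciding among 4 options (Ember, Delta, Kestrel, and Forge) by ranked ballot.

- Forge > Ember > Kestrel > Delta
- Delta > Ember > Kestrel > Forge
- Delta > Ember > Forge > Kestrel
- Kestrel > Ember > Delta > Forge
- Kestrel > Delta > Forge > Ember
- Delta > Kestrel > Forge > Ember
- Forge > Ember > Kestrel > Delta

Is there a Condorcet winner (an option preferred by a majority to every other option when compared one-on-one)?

Head-to-head results (7 voters total):
Ember vs Delta: Delta wins 4–3.
Ember vs Kestrel: Ember wins 4–3.
Ember vs Forge: Forge wins 4–3.
Delta vs Kestrel: Kestrel wins 4–3.
Delta vs Forge: Delta wins 5–2.
Kestrel vs Forge: Kestrel wins 4–3.
No candidate beats all others: Ember beats Kestrel beats Delta beats Ember, a majority cycle.

No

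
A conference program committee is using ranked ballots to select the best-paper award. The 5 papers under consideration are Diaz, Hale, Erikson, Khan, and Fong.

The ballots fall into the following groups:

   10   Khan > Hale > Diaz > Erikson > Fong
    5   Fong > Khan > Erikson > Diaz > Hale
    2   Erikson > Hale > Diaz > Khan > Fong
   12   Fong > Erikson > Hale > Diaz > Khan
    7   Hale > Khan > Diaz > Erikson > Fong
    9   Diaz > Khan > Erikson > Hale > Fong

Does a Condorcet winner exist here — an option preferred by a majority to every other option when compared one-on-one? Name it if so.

Head-to-head results (45 voters total):
Diaz vs Hale: Hale wins 31–14.
Diaz vs Erikson: Diaz wins 26–19.
Diaz vs Khan: Diaz wins 23–22.
Diaz vs Fong: Diaz wins 28–17.
Hale vs Erikson: Erikson wins 28–17.
Hale vs Khan: Khan wins 24–21.
Hale vs Fong: Hale wins 28–17.
Erikson vs Khan: Khan wins 31–14.
Erikson vs Fong: Erikson wins 28–17.
Khan vs Fong: Khan wins 28–17.
No candidate beats all others: Diaz beats Erikson beats Hale beats Diaz, a majority cycle.

None — there is no Condorcet winner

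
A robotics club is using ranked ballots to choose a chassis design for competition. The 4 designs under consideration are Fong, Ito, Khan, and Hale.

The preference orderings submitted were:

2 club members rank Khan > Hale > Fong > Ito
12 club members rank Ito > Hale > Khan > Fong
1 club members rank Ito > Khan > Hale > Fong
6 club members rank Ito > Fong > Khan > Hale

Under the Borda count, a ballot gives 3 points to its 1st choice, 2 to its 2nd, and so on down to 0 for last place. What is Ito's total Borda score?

57

Borda scores:
  Fong: 2·1 + 12·0 + 0 + 6·2 = 14
  Ito: 2·0 + 12·3 + 3 + 6·3 = 57
  Khan: 2·3 + 12·1 + 2 + 6·1 = 26
  Hale: 2·2 + 12·2 + 1 + 6·0 = 29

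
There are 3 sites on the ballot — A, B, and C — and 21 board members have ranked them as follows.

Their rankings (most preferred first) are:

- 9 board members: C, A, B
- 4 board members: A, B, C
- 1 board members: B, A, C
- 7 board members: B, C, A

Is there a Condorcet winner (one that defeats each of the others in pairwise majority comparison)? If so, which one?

Head-to-head results (21 voters total):
A vs B: A wins 13–8.
A vs C: C wins 16–5.
B vs C: B wins 12–9.
No candidate beats all others: A beats B beats C beats A, a majority cycle.

None — there is no Condorcet winner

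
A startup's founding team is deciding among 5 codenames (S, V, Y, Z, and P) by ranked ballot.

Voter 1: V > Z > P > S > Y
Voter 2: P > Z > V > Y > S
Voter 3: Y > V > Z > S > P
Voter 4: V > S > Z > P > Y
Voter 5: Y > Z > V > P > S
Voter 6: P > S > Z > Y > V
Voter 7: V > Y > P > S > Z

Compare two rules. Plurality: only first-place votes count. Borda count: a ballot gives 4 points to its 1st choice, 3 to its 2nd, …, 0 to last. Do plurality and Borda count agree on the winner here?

Plurality first-place counts: S 0, V 3, Y 2, Z 0, P 2 → V.
Borda totals: S 9, V 19, Y 13, Z 15, P 14 → V.
The two rules agree on V.

Yes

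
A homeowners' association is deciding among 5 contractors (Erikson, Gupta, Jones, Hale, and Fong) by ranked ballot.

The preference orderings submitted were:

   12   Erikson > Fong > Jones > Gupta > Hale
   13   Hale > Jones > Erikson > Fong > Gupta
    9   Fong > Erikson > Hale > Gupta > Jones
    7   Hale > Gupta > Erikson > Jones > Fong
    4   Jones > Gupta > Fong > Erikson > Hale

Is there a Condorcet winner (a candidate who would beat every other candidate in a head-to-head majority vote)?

Yes

Head-to-head results (45 voters total):
Erikson vs Gupta: Erikson wins 34–11.
Erikson vs Jones: Erikson wins 28–17.
Erikson vs Hale: Erikson wins 25–20.
Erikson vs Fong: Erikson wins 32–13.
Gupta vs Jones: Jones wins 29–16.
Gupta vs Hale: Hale wins 29–16.
Gupta vs Fong: Fong wins 34–11.
Jones vs Hale: Hale wins 29–16.
Jones vs Fong: Jones wins 24–21.
Hale vs Fong: Fong wins 25–20.
Erikson beats each rival — Gupta (34–11), Jones (28–17), Hale (25–20), Fong (32–13) — so Erikson is the Condorcet winner.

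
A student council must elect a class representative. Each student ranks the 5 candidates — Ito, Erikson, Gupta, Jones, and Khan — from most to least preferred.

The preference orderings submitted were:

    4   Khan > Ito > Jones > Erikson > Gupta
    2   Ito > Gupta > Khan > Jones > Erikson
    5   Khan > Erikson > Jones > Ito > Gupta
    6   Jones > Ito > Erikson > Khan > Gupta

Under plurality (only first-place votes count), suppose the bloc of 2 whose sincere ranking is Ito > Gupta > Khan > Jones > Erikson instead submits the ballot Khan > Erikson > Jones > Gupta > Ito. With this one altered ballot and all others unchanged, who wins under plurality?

First-place totals with the altered ballot: Ito 0, Erikson 0, Gupta 0, Jones 6, Khan 11.
The winner is unchanged: still Khan.

Khan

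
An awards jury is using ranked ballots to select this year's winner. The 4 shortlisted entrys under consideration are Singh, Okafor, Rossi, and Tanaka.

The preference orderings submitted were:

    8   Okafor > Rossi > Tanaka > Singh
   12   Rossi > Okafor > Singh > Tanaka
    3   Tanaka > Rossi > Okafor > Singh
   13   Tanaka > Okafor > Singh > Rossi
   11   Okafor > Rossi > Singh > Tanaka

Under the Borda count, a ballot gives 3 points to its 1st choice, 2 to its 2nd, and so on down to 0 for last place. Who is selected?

Okafor

Borda scores:
  Singh: 8·0 + 12·1 + 3·0 + 13·1 + 11·1 = 36
  Okafor: 8·3 + 12·2 + 3·1 + 13·2 + 11·3 = 110
  Rossi: 8·2 + 12·3 + 3·2 + 13·0 + 11·2 = 80
  Tanaka: 8·1 + 12·0 + 3·3 + 13·3 + 11·0 = 56
Okafor has the highest total.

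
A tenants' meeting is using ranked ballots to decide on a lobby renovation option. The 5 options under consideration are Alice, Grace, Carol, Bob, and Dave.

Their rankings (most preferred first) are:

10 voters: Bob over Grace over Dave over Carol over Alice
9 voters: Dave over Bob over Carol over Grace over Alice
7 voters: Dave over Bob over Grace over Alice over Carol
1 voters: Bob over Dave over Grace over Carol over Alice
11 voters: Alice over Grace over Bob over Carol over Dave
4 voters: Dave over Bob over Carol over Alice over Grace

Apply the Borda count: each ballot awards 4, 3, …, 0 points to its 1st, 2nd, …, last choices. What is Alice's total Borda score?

55

Borda scores:
  Alice: 10·0 + 9·0 + 7·1 + 0 + 11·4 + 4·1 = 55
  Grace: 10·3 + 9·1 + 7·2 + 2 + 11·3 + 4·0 = 88
  Carol: 10·1 + 9·2 + 7·0 + 1 + 11·1 + 4·2 = 48
  Bob: 10·4 + 9·3 + 7·3 + 4 + 11·2 + 4·3 = 126
  Dave: 10·2 + 9·4 + 7·4 + 3 + 11·0 + 4·4 = 103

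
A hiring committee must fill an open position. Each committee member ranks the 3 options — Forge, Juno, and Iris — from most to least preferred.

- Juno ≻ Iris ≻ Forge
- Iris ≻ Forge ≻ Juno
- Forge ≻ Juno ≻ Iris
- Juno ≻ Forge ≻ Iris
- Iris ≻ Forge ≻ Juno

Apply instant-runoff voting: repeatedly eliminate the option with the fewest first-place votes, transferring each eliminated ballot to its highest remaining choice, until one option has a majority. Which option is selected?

Juno

Round 1: Juno 2, Iris 2, Forge 1. Forge has the fewest and is eliminated.
Round 2: Juno 3, Iris 2. Juno has a majority.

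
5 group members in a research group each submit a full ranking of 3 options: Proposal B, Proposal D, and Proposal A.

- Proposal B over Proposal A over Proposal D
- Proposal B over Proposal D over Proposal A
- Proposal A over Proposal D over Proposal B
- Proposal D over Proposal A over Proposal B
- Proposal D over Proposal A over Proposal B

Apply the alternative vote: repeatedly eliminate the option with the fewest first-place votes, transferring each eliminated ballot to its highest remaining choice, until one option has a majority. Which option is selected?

Proposal D

Round 1: Proposal B 2, Proposal D 2, Proposal A 1. Proposal A has the fewest and is eliminated.
Round 2: Proposal D 3, Proposal B 2. Proposal D has a majority.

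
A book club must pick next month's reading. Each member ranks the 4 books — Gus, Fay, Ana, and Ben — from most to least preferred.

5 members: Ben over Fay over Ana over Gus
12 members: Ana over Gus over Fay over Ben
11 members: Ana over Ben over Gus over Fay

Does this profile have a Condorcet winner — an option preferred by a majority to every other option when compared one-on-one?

Yes

Head-to-head results (28 voters total):
Gus vs Fay: Gus wins 23–5.
Gus vs Ana: Ana wins 28–0.
Gus vs Ben: Ben wins 16–12.
Fay vs Ana: Ana wins 23–5.
Fay vs Ben: Ben wins 16–12.
Ana vs Ben: Ana wins 23–5.
Ana beats each rival — Gus (28–0), Fay (23–5), Ben (23–5) — so Ana is the Condorcet winner.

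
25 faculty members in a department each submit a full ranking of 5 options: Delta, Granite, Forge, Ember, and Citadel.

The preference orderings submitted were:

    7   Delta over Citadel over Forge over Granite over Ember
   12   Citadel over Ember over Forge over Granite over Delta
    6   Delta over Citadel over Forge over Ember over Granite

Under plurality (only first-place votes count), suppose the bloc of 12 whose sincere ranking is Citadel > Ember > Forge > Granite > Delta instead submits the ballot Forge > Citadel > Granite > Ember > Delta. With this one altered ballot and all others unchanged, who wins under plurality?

Delta

First-place totals with the altered ballot: Delta 13, Granite 0, Forge 12, Ember 0, Citadel 0.
The winner is unchanged: still Delta.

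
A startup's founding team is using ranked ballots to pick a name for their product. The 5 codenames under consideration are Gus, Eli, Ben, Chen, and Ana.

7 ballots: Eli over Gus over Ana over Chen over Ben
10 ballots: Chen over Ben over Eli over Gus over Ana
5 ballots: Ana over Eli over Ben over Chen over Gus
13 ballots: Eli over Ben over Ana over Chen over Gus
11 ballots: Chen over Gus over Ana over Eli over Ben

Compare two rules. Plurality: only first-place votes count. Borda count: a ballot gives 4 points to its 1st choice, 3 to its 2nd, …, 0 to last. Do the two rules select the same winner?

Plurality first-place counts: Gus 0, Eli 20, Ben 0, Chen 21, Ana 5 → Chen.
Borda totals: Gus 64, Eli 126, Ben 79, Chen 109, Ana 82 → Eli.
The two rules disagree: plurality picks Chen, Borda picks Eli.

No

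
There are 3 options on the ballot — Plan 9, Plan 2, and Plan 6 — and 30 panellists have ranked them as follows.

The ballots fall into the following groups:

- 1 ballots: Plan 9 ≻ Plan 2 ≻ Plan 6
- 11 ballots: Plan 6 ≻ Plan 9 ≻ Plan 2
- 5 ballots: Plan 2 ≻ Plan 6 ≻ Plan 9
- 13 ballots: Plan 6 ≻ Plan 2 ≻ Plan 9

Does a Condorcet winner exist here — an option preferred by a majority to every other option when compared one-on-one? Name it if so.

Plan 6

Head-to-head results (30 voters total):
Plan 9 vs Plan 2: Plan 2 wins 18–12.
Plan 9 vs Plan 6: Plan 6 wins 29–1.
Plan 2 vs Plan 6: Plan 6 wins 24–6.
Plan 6 beats each rival — Plan 9 (29–1), Plan 2 (24–6) — so Plan 6 is the Condorcet winner.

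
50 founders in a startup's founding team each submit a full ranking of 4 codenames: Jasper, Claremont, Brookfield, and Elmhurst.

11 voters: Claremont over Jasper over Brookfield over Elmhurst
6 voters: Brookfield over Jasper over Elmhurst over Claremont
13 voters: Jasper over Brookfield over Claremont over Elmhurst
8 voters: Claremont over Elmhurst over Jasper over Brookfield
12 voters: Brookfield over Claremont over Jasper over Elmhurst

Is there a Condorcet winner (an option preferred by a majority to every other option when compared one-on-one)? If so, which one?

Head-to-head results (50 voters total):
Jasper vs Claremont: Claremont wins 31–19.
Jasper vs Brookfield: Jasper wins 32–18.
Jasper vs Elmhurst: Jasper wins 42–8.
Claremont vs Brookfield: Brookfield wins 31–19.
Claremont vs Elmhurst: Claremont wins 44–6.
Brookfield vs Elmhurst: Brookfield wins 42–8.
No candidate beats all others: Jasper beats Brookfield beats Claremont beats Jasper, a majority cycle.

None — there is no Condorcet winner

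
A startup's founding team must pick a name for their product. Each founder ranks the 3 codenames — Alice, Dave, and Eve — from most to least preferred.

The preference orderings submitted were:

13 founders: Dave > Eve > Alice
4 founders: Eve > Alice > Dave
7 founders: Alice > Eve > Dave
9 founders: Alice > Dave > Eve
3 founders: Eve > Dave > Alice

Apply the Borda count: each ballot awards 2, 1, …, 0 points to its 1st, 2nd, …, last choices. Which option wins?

Dave

Borda scores:
  Alice: 13·0 + 4·1 + 7·2 + 9·2 + 3·0 = 36
  Dave: 13·2 + 4·0 + 7·0 + 9·1 + 3·1 = 38
  Eve: 13·1 + 4·2 + 7·1 + 9·0 + 3·2 = 34
Dave has the highest total.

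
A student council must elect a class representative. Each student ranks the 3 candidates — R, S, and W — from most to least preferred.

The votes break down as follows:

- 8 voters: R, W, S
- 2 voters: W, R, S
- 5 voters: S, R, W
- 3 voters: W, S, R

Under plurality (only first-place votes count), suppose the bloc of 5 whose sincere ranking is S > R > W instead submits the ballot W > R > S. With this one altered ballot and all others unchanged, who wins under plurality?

W

First-place totals with the altered ballot: R 8, S 0, W 10.
The switch changes the winner from R to W.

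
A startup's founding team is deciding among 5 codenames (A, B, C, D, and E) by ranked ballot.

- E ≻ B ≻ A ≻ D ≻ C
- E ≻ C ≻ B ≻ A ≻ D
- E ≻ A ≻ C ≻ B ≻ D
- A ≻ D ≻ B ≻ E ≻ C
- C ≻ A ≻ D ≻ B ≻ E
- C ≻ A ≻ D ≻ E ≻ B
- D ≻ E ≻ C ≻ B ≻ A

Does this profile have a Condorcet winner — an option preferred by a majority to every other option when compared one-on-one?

No

Head-to-head results (7 voters total):
A vs B: A wins 4–3.
A vs C: C wins 4–3.
A vs D: A wins 6–1.
A vs E: E wins 4–3.
B vs C: C wins 5–2.
B vs D: D wins 4–3.
B vs E: E wins 5–2.
C vs D: C wins 4–3.
C vs E: E wins 5–2.
D vs E: D wins 4–3.
No candidate beats all others: A beats D beats E beats A, a majority cycle.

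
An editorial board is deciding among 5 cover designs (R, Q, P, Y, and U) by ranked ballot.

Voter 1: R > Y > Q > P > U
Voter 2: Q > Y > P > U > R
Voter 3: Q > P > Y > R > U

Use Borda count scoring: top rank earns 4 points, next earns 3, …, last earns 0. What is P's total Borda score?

Borda scores:
  R: 4 + 0 + 1 = 5
  Q: 2 + 4 + 4 = 10
  P: 1 + 2 + 3 = 6
  Y: 3 + 3 + 2 = 8
  U: 0 + 1 + 0 = 1

6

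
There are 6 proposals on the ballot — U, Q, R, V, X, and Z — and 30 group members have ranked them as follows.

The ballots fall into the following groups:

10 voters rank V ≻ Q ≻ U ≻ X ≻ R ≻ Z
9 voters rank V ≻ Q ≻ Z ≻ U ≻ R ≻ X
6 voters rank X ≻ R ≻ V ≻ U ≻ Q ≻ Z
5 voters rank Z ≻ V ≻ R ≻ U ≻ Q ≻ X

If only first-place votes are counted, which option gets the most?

V

First-place vote totals:
  U: 0
  Q: 0
  R: 0
  V: 19
  X: 6
  Z: 5
V has the most first-place votes.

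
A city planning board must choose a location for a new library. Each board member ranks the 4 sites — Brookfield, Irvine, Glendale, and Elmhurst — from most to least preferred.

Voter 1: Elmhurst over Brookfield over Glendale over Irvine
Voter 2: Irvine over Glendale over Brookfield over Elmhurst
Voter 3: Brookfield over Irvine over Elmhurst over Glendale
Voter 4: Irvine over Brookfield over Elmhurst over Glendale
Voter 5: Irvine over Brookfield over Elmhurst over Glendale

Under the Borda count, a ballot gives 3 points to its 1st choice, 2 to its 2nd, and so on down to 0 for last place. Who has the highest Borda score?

Borda scores:
  Brookfield: 2 + 1 + 3 + 2 + 2 = 10
  Irvine: 0 + 3 + 2 + 3 + 3 = 11
  Glendale: 1 + 2 + 0 + 0 + 0 = 3
  Elmhurst: 3 + 0 + 1 + 1 + 1 = 6
Irvine has the highest total.

Irvine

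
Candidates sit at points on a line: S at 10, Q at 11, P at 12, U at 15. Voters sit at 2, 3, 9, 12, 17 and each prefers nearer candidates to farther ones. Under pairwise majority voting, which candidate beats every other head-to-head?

With single-peaked preferences on a line, the Condorcet winner is the candidate closest to the median voter.
The median voter (position 9) is closest to S at 10.
Check: S vs P — voters closer to S: 3 of 5.

S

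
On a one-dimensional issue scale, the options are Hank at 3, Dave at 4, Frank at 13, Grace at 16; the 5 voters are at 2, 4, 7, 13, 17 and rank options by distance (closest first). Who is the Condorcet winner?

With single-peaked preferences on a line, the Condorcet winner is the candidate closest to the median voter.
The median voter (position 7) is closest to Dave at 4.
Check: Dave vs Grace — voters closer to Dave: 3 of 5.

Dave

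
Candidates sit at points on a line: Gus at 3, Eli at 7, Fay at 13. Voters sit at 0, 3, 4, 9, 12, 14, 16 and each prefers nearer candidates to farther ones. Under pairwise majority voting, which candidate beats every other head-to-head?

With single-peaked preferences on a line, the Condorcet winner is the candidate closest to the median voter.
The median voter (position 9) is closest to Eli at 7.
Check: Eli vs Fay — voters closer to Eli: 4 of 7.

Eli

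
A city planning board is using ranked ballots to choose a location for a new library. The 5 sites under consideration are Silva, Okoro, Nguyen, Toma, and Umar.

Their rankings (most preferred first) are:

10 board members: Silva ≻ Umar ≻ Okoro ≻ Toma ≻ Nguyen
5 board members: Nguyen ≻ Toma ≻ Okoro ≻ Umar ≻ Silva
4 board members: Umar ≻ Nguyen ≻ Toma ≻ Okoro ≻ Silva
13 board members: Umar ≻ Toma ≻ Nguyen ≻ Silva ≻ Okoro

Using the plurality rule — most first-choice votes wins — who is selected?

Umar

First-place vote totals:
  Silva: 10
  Okoro: 0
  Nguyen: 5
  Toma: 0
  Umar: 17
Umar has the most first-place votes.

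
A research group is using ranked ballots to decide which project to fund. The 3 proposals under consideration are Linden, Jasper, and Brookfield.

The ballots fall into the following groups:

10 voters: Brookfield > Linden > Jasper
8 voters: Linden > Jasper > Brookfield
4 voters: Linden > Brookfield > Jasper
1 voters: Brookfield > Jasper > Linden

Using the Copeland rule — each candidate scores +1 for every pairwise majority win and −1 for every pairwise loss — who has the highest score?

Pairwise results:
  Linden vs Jasper: Linden wins 22–1.
  Linden vs Brookfield: Linden wins 12–11.
  Jasper vs Brookfield: Brookfield wins 15–8.
Copeland scores (wins − losses):
  Linden: 2 − 0 = 2
  Jasper: 0 − 2 = -2
  Brookfield: 1 − 1 = 0
Linden has the best Copeland score.

Linden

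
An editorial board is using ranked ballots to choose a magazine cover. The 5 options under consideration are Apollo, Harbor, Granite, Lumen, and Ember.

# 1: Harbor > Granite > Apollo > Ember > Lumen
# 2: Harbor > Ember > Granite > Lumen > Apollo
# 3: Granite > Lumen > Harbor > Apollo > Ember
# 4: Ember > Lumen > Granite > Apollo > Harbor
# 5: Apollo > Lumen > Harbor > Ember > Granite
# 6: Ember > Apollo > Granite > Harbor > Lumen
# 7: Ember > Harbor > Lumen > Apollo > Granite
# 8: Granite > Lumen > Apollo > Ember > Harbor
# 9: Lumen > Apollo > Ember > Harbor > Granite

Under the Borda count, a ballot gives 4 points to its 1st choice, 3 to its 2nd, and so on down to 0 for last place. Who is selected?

Ember

Borda scores:
  Apollo: 2 + 0 + 1 + 1 + 4 + 3 + 1 + 2 + 3 = 17
  Harbor: 4 + 4 + 2 + 0 + 2 + 1 + 3 + 0 + 1 = 17
  Granite: 3 + 2 + 4 + 2 + 0 + 2 + 0 + 4 + 0 = 17
  Lumen: 0 + 1 + 3 + 3 + 3 + 0 + 2 + 3 + 4 = 19
  Ember: 1 + 3 + 0 + 4 + 1 + 4 + 4 + 1 + 2 = 20
Ember has the highest total.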